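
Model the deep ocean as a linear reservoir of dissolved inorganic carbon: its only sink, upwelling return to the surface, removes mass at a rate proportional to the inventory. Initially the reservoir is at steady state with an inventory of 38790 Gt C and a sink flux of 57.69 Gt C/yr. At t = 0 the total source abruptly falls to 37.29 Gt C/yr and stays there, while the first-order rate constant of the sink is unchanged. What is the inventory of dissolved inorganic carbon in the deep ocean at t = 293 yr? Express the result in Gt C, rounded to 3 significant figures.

Residence time τ = M₀/F₀ = 672.4 yr. The eventual steady state is M_∞ = M₀·(F₁/F₀) = 38790 × 37.29/57.69 = 25073 Gt C.
The anomaly ΔM(t) = M(t) − M_∞ decays as ΔM₀·e^(−t/τ) with ΔM₀ = 38790 − 25073 = 13720 Gt C.
At t = 293 yr, e^(−t/τ) = e^(−0.4358) = 0.6468, so ΔM = 8872 Gt C and M = 25073 + 8872 = 33945 Gt C.

33900 Gt C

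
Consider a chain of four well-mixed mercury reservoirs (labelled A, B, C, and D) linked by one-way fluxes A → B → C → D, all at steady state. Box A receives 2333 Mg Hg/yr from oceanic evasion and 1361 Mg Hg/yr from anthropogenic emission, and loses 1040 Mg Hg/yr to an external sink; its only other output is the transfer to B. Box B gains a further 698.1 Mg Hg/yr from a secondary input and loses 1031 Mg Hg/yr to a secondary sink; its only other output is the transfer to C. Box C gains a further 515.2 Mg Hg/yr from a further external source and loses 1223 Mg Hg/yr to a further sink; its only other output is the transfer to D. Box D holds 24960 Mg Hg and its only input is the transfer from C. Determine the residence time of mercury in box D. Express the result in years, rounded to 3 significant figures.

15.5 yr

Box A: F(A→B) = (2333 + 1361) − 1040 = 2654.0 Mg Hg/yr.
Box B: F(B→C) = (2654.0 + 698.1) − 1031 = 2321.1 Mg Hg/yr.
Box C: F(C→D) = (2321.1 + 515.2) − 1223 = 1613.3 Mg Hg/yr.
Box D throughput = its input = 1613.3 Mg Hg/yr; τ = 24960 / 1613.3 = 15.47 yr.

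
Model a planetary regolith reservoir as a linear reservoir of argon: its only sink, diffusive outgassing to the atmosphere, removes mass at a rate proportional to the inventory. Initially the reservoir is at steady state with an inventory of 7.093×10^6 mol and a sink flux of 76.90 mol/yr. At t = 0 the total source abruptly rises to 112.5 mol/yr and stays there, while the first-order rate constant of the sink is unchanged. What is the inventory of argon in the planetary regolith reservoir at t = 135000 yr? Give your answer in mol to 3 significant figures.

9.62×10^6 mol

The sink rate constant is k = F₀/M₀ = 76.90/7.093×10^6 = 1.084×10^-5 yr⁻¹.
Solving dM/dt = F₁ − kM with M(0) = M₀ gives M(t) = F₁/k + (M₀ − F₁/k)·e^(−kt).
F₁/k = 112.5/1.084×10^-5 = 1.0377×10^7 mol; kt = 1.084×10^-5 × 135000 = 1.464, e^(−kt) = 0.2314.
M(135000) = 1.0377×10^7 + (7.093×10^6 − 1.0377×10^7) × 0.2314 = 1.0377×10^7 − 759800 = 9.6168×10^6 mol.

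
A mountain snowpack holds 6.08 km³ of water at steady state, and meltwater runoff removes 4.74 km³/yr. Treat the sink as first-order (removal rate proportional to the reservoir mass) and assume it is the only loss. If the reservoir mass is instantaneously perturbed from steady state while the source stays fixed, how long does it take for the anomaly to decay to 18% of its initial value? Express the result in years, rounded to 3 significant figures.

2.20 yr

For a linear reservoir the anomaly decays as exp(−t/τ) with τ = M/F = 6.08/4.74 = 1.283 yr.
exp(−t/τ) = 0.18 ⇒ t = −τ ln(0.18) = 1.283 × 1.715 = 2.200 yr.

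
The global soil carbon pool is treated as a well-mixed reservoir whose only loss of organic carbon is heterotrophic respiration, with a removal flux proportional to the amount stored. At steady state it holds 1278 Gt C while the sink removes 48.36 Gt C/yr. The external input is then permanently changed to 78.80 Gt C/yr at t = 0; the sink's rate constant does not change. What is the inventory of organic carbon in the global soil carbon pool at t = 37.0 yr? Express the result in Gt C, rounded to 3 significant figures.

1880 Gt C

Residence time τ = M₀/F₀ = 26.43 yr. The eventual steady state is M_∞ = M₀·(F₁/F₀) = 1278 × 78.80/48.36 = 2082.4 Gt C.
The anomaly ΔM(t) = M(t) − M_∞ decays as ΔM₀·e^(−t/τ) with ΔM₀ = 1278 − 2082.4 = −804.4 Gt C.
At t = 37.0 yr, e^(−t/τ) = e^(−1.400) = 0.2466, so ΔM = −198.4 Gt C and M = 2082.4 − 198.4 = 1884.1 Gt C.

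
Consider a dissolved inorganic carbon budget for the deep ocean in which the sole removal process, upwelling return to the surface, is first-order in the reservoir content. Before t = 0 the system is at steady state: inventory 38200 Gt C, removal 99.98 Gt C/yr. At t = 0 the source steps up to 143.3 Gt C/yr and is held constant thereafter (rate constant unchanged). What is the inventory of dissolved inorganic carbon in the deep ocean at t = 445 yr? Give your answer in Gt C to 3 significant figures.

Residence time τ = M₀/F₀ = 382.1 yr. The eventual steady state is M_∞ = M₀·(F₁/F₀) = 38200 × 143.3/99.98 = 54752 Gt C.
The anomaly ΔM(t) = M(t) − M_∞ decays as ΔM₀·e^(−t/τ) with ΔM₀ = 38200 − 54752 = −16550 Gt C.
At t = 445 yr, e^(−t/τ) = e^(−1.165) = 0.3120, so ΔM = −5164 Gt C and M = 54752 − 5164 = 49587 Gt C.

49600 Gt C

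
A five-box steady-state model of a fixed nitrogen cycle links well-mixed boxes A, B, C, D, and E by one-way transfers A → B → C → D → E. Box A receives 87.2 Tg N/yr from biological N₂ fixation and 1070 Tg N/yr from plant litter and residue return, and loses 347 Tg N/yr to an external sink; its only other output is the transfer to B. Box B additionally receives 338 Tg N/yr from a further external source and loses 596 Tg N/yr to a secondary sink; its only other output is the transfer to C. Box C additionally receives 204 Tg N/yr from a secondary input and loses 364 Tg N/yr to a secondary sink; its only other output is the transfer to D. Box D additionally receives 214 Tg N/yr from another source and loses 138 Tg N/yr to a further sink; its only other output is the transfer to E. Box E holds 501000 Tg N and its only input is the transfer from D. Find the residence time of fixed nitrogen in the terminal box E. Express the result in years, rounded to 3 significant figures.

Box A: F(A→B) = (87.2 + 1070) − 347 = 810.20 Tg N/yr.
Box B: F(B→C) = (810.20 + 338) − 596 = 552.20 Tg N/yr.
Box C: F(C→D) = (552.20 + 204) − 364 = 392.20 Tg N/yr.
Box D: F(D→E) = (392.20 + 214) − 138 = 468.20 Tg N/yr.
Box E throughput = its input = 468.20 Tg N/yr; τ = 501000 / 468.20 = 1070 yr.

1070 yr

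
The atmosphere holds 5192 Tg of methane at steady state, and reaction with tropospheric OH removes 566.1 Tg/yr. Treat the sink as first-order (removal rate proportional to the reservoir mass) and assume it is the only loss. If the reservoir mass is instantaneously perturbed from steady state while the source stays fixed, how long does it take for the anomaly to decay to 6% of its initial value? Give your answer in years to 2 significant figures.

For a linear reservoir the anomaly decays as exp(−t/τ) with τ = M/F = 5192/566.1 = 9.172 yr.
exp(−t/τ) = 0.06 ⇒ t = −τ ln(0.06) = 9.172 × 2.813 = 25.80 yr.

26 yr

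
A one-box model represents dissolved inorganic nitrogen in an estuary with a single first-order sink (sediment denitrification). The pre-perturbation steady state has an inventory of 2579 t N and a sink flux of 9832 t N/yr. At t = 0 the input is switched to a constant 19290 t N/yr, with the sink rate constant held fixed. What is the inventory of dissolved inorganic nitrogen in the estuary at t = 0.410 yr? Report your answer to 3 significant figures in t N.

4540 t N

The sink rate constant is k = F₀/M₀ = 9832/2579 = 3.812 yr⁻¹.
Solving dM/dt = F₁ − kM with M(0) = M₀ gives M(t) = F₁/k + (M₀ − F₁/k)·e^(−kt).
F₁/k = 19290/3.812 = 5059.9 t N; kt = 3.812 × 0.410 = 1.563, e^(−kt) = 0.2095.
M(0.410) = 5059.9 + (2579 − 5059.9) × 0.2095 = 5059.9 − 519.7 = 4540.2 t N.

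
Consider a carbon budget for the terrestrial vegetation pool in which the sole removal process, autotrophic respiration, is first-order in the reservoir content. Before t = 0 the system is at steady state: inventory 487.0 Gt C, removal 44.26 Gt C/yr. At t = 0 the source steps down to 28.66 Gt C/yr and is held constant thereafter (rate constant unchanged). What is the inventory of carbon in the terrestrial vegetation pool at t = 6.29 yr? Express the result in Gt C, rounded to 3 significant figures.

The sink rate constant is k = F₀/M₀ = 44.26/487.0 = 0.09088 yr⁻¹.
Solving dM/dt = F₁ − kM with M(0) = M₀ gives M(t) = F₁/k + (M₀ − F₁/k)·e^(−kt).
F₁/k = 28.66/0.09088 = 315.35 Gt C; kt = 0.09088 × 6.29 = 0.5717, e^(−kt) = 0.5646.
M(6.29) = 315.35 + (487.0 − 315.35) × 0.5646 = 315.35 + 96.91 = 412.26 Gt C.

412 Gt C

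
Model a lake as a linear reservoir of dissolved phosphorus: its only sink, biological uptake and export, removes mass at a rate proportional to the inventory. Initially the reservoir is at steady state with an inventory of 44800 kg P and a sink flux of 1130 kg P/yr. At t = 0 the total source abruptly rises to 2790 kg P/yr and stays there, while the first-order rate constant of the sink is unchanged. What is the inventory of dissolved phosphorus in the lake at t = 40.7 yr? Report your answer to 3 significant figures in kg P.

The sink rate constant is k = F₀/M₀ = 1130/44800 = 0.02522 yr⁻¹.
Solving dM/dt = F₁ − kM with M(0) = M₀ gives M(t) = F₁/k + (M₀ − F₁/k)·e^(−kt).
F₁/k = 2790/0.02522 = 110610 kg P; kt = 0.02522 × 40.7 = 1.027, e^(−kt) = 0.3582.
M(40.7) = 110610 + (44800 − 110610) × 0.3582 = 110610 − 23580 = 87037 kg P.

87000 kg P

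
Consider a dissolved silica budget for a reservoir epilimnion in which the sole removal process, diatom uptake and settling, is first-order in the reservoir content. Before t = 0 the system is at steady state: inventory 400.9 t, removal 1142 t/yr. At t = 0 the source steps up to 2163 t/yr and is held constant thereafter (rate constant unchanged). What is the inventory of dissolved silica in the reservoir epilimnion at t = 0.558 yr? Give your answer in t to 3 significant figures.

686 t

The sink rate constant is k = F₀/M₀ = 1142/400.9 = 2.849 yr⁻¹.
Solving dM/dt = F₁ − kM with M(0) = M₀ gives M(t) = F₁/k + (M₀ − F₁/k)·e^(−kt).
F₁/k = 2163/2.849 = 759.32 t; kt = 2.849 × 0.558 = 1.590, e^(−kt) = 0.2040.
M(0.558) = 759.32 + (400.9 − 759.32) × 0.2040 = 759.32 − 73.13 = 686.20 t.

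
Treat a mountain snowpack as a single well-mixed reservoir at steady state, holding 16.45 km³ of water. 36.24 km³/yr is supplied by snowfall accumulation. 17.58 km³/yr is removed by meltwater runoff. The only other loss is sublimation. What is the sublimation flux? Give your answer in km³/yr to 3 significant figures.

18.7 km³/yr

At steady state ΣF_in = ΣF_out.
ΣF_in = 36.240 km³/yr.
Sublimation flux = ΣF_in − (17.58) = 36.240 − 17.58 = 18.66 km³/yr.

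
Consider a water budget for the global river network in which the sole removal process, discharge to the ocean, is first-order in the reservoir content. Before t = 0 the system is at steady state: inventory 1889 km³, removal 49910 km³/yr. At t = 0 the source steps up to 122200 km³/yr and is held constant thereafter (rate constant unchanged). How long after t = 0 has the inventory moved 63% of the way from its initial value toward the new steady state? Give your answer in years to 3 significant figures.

0.0376 yr

τ = M₀/F₀ = 1889/49910 = 0.03785 yr.
The remaining gap fraction is e^(−t/τ); 63% covered ⇒ e^(−t/τ) = 0.370.
t = −τ ln(0.370) = 0.03785 × 0.9943 = 0.03763 yr.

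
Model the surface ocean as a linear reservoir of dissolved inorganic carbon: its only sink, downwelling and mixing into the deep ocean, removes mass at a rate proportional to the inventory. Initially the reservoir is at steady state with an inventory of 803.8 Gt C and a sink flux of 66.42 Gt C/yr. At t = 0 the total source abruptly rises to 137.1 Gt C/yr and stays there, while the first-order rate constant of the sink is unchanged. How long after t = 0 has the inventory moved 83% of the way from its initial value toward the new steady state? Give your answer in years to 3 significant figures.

21.4 yr

τ = M₀/F₀ = 803.8/66.42 = 12.10 yr.
The remaining gap fraction is e^(−t/τ); 83% covered ⇒ e^(−t/τ) = 0.170.
t = −τ ln(0.170) = 12.10 × 1.772 = 21.44 yr.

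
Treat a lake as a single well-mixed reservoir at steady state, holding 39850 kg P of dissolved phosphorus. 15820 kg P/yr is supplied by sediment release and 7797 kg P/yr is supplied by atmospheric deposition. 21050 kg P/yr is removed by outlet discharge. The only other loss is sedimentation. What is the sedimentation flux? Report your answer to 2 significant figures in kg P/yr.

2600 kg P/yr

At steady state ΣF_in = ΣF_out.
ΣF_in = 15820 + 7797 = 23617 kg P/yr.
Sedimentation flux = ΣF_in − (21050) = 23617 − 21050 = 2567 kg P/yr.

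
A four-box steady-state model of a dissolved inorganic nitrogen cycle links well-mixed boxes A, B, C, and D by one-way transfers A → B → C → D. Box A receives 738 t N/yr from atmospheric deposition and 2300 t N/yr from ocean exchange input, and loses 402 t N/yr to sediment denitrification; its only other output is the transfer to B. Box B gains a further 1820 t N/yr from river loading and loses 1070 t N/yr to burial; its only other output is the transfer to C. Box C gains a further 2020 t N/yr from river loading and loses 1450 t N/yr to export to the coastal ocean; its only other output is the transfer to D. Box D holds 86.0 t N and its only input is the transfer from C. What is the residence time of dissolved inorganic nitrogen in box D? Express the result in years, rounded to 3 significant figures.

0.0217 yr

Box A: F(A→B) = (738 + 2300) − 402 = 2636.0 t N/yr.
Box B: F(B→C) = (2636.0 + 1820) − 1070 = 3386.0 t N/yr.
Box C: F(C→D) = (3386.0 + 2020) − 1450 = 3956.0 t N/yr.
Box D throughput = its input = 3956.0 t N/yr; τ = 86.0 / 3956.0 = 0.02174 yr.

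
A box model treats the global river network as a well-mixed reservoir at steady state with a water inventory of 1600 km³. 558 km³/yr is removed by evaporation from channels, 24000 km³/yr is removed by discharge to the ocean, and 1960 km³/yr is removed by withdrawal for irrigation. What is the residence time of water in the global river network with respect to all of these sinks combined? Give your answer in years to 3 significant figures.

0.0603 yr

Total removal flux = 558 + 24000 + 1960 = 26518 km³/yr.
τ = M / ΣF_out = 1600 / 26518 = 0.06034 yr.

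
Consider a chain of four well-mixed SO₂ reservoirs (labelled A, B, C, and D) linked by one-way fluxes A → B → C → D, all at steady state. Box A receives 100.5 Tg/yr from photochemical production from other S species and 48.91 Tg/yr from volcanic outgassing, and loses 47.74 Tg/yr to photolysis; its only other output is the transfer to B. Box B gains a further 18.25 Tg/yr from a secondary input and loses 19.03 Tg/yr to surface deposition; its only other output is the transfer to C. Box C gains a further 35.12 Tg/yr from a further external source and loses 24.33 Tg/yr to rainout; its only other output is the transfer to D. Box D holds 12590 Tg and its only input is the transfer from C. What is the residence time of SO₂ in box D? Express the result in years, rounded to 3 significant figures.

113 yr

Box A: F(A→B) = (100.5 + 48.91) − 47.74 = 101.67 Tg/yr.
Box B: F(B→C) = (101.67 + 18.25) − 19.03 = 100.89 Tg/yr.
Box C: F(C→D) = (100.89 + 35.12) − 24.33 = 111.68 Tg/yr.
Box D throughput = its input = 111.68 Tg/yr; τ = 12590 / 111.68 = 112.7 yr.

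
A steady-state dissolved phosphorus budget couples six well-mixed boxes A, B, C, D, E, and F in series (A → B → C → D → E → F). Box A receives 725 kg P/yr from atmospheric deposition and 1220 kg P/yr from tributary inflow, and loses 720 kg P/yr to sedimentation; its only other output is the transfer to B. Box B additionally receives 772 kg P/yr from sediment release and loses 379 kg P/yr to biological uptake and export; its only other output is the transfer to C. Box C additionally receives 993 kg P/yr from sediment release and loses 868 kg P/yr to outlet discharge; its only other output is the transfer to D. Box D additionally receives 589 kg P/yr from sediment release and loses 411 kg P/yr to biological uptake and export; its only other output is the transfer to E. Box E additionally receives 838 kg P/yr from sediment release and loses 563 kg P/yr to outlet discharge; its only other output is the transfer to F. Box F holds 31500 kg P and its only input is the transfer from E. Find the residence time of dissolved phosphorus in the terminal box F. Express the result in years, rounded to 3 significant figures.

14.3 yr

Box A: F(A→B) = (725 + 1220) − 720 = 1225.0 kg P/yr.
Box B: F(B→C) = (1225.0 + 772) − 379 = 1618.0 kg P/yr.
Box C: F(C→D) = (1618.0 + 993) − 868 = 1743.0 kg P/yr.
Box D: F(D→E) = (1743.0 + 589) − 411 = 1921.0 kg P/yr.
Box E: F(E→F) = (1921.0 + 838) − 563 = 2196.0 kg P/yr.
Box F throughput = its input = 2196.0 kg P/yr; τ = 31500 / 2196.0 = 14.34 yr.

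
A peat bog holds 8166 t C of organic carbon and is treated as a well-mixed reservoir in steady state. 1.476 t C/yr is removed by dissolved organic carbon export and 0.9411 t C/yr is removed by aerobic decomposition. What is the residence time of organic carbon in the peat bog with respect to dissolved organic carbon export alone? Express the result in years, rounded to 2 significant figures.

Residence time with respect to a single sink: τ = M / F_sink.
τ = 8166 / 1.476 = 5533 yr.

5500 yr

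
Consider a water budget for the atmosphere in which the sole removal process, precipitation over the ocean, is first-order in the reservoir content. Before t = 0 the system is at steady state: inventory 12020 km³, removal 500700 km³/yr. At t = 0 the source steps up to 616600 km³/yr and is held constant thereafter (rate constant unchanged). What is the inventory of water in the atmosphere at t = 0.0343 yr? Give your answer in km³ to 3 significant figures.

Residence time τ = M₀/F₀ = 0.02401 yr. The eventual steady state is M_∞ = M₀·(F₁/F₀) = 12020 × 616600/500700 = 14802 km³.
The anomaly ΔM(t) = M(t) − M_∞ decays as ΔM₀·e^(−t/τ) with ΔM₀ = 12020 − 14802 = −2782 km³.
At t = 0.0343 yr, e^(−t/τ) = e^(−1.429) = 0.2396, so ΔM = −666.6 km³ and M = 14802 − 666.6 = 14136 km³.

14100 km³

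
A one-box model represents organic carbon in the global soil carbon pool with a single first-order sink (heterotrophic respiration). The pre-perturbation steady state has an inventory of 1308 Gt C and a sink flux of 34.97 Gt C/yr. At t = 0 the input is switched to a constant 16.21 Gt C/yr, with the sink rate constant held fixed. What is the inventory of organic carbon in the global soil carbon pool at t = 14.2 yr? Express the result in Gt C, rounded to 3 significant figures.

τ = M₀/F₀ = 1308/34.97 = 37.40 yr; rate constant k = 1/τ.
New steady state M_∞ = F₁/k = F₁·τ = 16.21 × 37.40 = 606.31 Gt C.
M(t) = M_∞ + (M₀ − M_∞)·e^(−t/τ); t/τ = 14.2/37.40 = 0.3796, so e^(−t/τ) = 0.6841.
M(t) = 606.31 + 701.7 × 0.6841 = 1086.3 Gt C.

1090 Gt C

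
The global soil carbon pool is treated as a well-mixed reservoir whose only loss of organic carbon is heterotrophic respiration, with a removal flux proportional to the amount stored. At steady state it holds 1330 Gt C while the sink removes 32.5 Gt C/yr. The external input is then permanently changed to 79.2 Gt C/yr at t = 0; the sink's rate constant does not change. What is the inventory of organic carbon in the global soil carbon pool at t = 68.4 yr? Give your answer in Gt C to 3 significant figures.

τ = M₀/F₀ = 1330/32.5 = 40.92 yr; rate constant k = 1/τ.
New steady state M_∞ = F₁/k = F₁·τ = 79.2 × 40.92 = 3241.1 Gt C.
M(t) = M_∞ + (M₀ − M_∞)·e^(−t/τ); t/τ = 68.4/40.92 = 1.671, so e^(−t/τ) = 0.1880.
M(t) = 3241.1 − 1911 × 0.1880 = 2881.9 Gt C.

2880 Gt C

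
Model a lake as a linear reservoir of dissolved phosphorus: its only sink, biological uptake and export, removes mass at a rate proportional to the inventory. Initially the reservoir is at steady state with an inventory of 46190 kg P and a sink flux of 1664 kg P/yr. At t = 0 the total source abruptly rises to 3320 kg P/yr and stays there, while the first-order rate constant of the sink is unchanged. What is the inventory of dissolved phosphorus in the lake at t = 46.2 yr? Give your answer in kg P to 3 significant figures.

83500 kg P

Residence time τ = M₀/F₀ = 27.76 yr. The eventual steady state is M_∞ = M₀·(F₁/F₀) = 46190 × 3320/1664 = 92158 kg P.
The anomaly ΔM(t) = M(t) − M_∞ decays as ΔM₀·e^(−t/τ) with ΔM₀ = 46190 − 92158 = −45970 kg P.
At t = 46.2 yr, e^(−t/τ) = e^(−1.664) = 0.1893, so ΔM = −8702 kg P and M = 92158 − 8702 = 83456 kg P.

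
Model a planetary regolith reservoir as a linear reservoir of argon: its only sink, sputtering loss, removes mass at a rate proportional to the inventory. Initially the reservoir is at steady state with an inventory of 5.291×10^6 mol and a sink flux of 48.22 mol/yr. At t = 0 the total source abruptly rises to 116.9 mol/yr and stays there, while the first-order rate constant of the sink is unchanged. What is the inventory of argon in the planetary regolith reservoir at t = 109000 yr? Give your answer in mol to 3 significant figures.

1.00×10^7 mol

Residence time τ = M₀/F₀ = 109700 yr. The eventual steady state is M_∞ = M₀·(F₁/F₀) = 5.291×10^6 × 116.9/48.22 = 1.2827×10^7 mol.
The anomaly ΔM(t) = M(t) − M_∞ decays as ΔM₀·e^(−t/τ) with ΔM₀ = 5.291×10^6 − 1.2827×10^7 = −7.536×10^6 mol.
At t = 109000 yr, e^(−t/τ) = e^(−0.9934) = 0.3703, so ΔM = −2.791×10^6 mol and M = 1.2827×10^7 − 2.791×10^6 = 1.0036×10^7 mol.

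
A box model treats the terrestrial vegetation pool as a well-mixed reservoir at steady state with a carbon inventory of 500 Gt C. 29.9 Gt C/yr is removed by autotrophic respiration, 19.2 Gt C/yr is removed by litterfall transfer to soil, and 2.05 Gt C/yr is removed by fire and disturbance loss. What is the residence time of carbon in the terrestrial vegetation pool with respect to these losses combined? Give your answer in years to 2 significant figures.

Total removal = 29.90 + 19.20 + 2.050 = 51.150 Gt C/yr.
τ = M / ΣF_out = 500 / 51.150 = 9.775 yr.

9.8 yr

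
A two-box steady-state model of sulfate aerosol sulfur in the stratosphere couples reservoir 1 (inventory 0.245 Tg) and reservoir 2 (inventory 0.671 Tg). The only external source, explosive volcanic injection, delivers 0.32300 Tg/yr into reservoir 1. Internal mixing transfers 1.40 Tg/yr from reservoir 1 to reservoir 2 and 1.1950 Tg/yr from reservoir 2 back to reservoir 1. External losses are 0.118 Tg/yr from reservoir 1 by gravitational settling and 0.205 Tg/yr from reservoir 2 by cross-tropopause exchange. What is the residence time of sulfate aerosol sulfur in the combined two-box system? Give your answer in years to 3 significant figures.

Residence time in the combined system uses the total inventory and the total *external* removal — internal exchanges between the two boxes cancel.
M_total = 0.245 + 0.671 = 0.91600 Tg.
ΣF_external_out = 0.118 + 0.205 = 0.32300 Tg/yr.
τ = M_total / ΣF_ext = 0.91600 / 0.32300 = 2.836 yr.

2.84 yr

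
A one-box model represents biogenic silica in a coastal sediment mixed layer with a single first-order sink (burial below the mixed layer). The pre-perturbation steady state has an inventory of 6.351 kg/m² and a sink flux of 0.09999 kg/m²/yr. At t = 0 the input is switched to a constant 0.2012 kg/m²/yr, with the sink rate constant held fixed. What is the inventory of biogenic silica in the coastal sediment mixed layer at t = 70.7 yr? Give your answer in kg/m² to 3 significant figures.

The sink rate constant is k = F₀/M₀ = 0.09999/6.351 = 0.01574 yr⁻¹.
Solving dM/dt = F₁ − kM with M(0) = M₀ gives M(t) = F₁/k + (M₀ − F₁/k)·e^(−kt).
F₁/k = 0.2012/0.01574 = 12.779 kg/m²; kt = 0.01574 × 70.7 = 1.113, e^(−kt) = 0.3285.
M(70.7) = 12.779 + (6.351 − 12.779) × 0.3285 = 12.779 − 2.112 = 10.667 kg/m².

10.7 kg/m²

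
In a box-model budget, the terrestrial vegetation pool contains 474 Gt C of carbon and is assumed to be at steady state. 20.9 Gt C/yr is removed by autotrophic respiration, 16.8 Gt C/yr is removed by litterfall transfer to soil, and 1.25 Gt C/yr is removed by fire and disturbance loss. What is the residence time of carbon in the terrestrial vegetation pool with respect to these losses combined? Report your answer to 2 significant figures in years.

12 yr

Total removal = 20.90 + 16.80 + 1.250 = 38.950 Gt C/yr.
τ = M / ΣF_out = 474 / 38.950 = 12.17 yr.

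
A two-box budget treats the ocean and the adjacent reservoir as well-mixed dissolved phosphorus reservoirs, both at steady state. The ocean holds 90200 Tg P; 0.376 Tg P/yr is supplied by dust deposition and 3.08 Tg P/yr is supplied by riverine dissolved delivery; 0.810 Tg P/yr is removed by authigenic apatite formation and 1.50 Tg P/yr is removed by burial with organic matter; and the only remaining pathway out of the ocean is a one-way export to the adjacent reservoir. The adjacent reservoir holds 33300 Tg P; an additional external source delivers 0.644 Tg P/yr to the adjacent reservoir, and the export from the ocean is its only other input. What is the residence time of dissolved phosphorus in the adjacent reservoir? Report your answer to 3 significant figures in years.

18600 yr

Balance the ocean: ΣF_in = 0.376 + 3.08 = 3.4560 Tg P/yr.
Export to the adjacent reservoir = ΣF_in − (0.810 + 1.50) = 1.1460 Tg P/yr.
Total input to the adjacent reservoir = 1.1460 + 0.644 = 1.7900 Tg P/yr; at steady state this equals its total output.
τ = M / F = 33300 / 1.7900 = 18600 yr.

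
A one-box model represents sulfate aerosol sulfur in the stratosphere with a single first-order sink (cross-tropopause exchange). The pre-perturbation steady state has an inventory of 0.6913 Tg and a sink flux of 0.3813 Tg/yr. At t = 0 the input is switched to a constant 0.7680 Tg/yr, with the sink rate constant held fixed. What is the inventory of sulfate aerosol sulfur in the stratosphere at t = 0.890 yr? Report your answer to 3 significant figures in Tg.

0.963 Tg

Residence time τ = M₀/F₀ = 1.813 yr. The eventual steady state is M_∞ = M₀·(F₁/F₀) = 0.6913 × 0.7680/0.3813 = 1.3924 Tg.
The anomaly ΔM(t) = M(t) − M_∞ decays as ΔM₀·e^(−t/τ) with ΔM₀ = 0.6913 − 1.3924 = −0.7011 Tg.
At t = 0.890 yr, e^(−t/τ) = e^(−0.4909) = 0.6121, so ΔM = −0.4291 Tg and M = 1.3924 − 0.4291 = 0.96327 Tg.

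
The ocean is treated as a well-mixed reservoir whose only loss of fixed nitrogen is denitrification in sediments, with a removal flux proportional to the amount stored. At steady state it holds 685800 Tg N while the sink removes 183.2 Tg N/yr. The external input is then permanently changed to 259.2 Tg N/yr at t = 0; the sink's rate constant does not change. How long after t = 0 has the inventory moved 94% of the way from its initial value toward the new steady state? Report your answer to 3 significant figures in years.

10500 yr

τ = M₀/F₀ = 685800/183.2 = 3743 yr.
The remaining gap fraction is e^(−t/τ); 94% covered ⇒ e^(−t/τ) = 0.0600.
t = −τ ln(0.0600) = 3743 × 2.813 = 10530 yr.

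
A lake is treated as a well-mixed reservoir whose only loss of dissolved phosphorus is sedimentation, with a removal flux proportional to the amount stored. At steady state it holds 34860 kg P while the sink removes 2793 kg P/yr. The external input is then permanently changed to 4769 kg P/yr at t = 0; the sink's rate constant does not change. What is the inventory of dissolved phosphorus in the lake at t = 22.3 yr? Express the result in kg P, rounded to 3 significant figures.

Residence time τ = M₀/F₀ = 12.48 yr. The eventual steady state is M_∞ = M₀·(F₁/F₀) = 34860 × 4769/2793 = 59523 kg P.
The anomaly ΔM(t) = M(t) − M_∞ decays as ΔM₀·e^(−t/τ) with ΔM₀ = 34860 − 59523 = −24660 kg P.
At t = 22.3 yr, e^(−t/τ) = e^(−1.787) = 0.1675, so ΔM = −4131 kg P and M = 59523 − 4131 = 55391 kg P.

55400 kg P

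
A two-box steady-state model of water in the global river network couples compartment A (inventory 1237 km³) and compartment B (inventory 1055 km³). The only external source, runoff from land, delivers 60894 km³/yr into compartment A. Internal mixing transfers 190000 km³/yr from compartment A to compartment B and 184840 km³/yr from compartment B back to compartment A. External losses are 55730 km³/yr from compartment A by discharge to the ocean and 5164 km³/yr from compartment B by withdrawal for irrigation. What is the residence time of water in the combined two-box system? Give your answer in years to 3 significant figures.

0.0376 yr

Residence time in the combined system uses the total inventory and the total *external* removal — internal exchanges between the two boxes cancel.
M_total = 1237 + 1055 = 2292.0 km³.
ΣF_external_out = 55730 + 5164 = 60894 km³/yr.
τ = M_total / ΣF_ext = 2292.0 / 60894 = 0.03764 yr.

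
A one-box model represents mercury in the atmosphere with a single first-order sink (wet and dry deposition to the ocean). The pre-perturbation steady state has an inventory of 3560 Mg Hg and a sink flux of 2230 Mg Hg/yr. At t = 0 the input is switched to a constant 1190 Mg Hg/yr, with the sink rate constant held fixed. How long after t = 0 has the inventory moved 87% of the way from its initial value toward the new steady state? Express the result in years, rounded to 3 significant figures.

τ = M₀/F₀ = 3560/2230 = 1.596 yr.
The remaining gap fraction is e^(−t/τ); 87% covered ⇒ e^(−t/τ) = 0.130.
t = −τ ln(0.130) = 1.596 × 2.040 = 3.257 yr.

3.26 yr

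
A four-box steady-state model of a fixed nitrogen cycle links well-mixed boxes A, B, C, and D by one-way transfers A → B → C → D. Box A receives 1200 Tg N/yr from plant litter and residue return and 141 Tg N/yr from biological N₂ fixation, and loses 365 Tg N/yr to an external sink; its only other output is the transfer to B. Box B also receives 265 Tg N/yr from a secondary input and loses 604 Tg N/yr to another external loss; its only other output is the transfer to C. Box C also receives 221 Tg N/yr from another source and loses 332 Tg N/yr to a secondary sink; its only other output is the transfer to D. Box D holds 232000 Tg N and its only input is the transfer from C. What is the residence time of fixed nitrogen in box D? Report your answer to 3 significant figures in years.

Box A: F(A→B) = (1200 + 141) − 365 = 976.00 Tg N/yr.
Box B: F(B→C) = (976.00 + 265) − 604 = 637.00 Tg N/yr.
Box C: F(C→D) = (637.00 + 221) − 332 = 526.00 Tg N/yr.
Box D throughput = its input = 526.00 Tg N/yr; τ = 232000 / 526.00 = 441.1 yr.

441 yr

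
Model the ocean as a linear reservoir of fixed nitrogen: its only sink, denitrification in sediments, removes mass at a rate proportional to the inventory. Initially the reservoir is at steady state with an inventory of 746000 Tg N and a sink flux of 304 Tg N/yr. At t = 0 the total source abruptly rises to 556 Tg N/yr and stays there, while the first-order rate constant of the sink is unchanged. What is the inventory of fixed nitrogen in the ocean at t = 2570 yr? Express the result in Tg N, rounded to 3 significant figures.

τ = M₀/F₀ = 746000/304 = 2454 yr; rate constant k = 1/τ.
New steady state M_∞ = F₁/k = F₁·τ = 556 × 2454 = 1.3644×10^6 Tg N.
M(t) = M_∞ + (M₀ − M_∞)·e^(−t/τ); t/τ = 2570/2454 = 1.047, so e^(−t/τ) = 0.3509.
M(t) = 1.3644×10^6 − 618400 × 0.3509 = 1.1474×10^6 Tg N.

1.15×10^6 Tg N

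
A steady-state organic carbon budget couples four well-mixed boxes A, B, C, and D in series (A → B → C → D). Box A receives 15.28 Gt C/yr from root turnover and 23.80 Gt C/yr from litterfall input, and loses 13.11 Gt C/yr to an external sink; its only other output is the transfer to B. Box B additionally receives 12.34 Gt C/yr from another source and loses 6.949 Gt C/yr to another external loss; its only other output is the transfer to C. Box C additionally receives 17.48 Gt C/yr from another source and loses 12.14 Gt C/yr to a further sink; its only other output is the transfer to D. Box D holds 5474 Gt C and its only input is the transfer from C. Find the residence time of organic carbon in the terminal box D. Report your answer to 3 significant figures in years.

Box A: F(A→B) = (15.28 + 23.80) − 13.11 = 25.970 Gt C/yr.
Box B: F(B→C) = (25.970 + 12.34) − 6.949 = 31.361 Gt C/yr.
Box C: F(C→D) = (31.361 + 17.48) − 12.14 = 36.701 Gt C/yr.
Box D throughput = its input = 36.701 Gt C/yr; τ = 5474 / 36.701 = 149.2 yr.

149 yr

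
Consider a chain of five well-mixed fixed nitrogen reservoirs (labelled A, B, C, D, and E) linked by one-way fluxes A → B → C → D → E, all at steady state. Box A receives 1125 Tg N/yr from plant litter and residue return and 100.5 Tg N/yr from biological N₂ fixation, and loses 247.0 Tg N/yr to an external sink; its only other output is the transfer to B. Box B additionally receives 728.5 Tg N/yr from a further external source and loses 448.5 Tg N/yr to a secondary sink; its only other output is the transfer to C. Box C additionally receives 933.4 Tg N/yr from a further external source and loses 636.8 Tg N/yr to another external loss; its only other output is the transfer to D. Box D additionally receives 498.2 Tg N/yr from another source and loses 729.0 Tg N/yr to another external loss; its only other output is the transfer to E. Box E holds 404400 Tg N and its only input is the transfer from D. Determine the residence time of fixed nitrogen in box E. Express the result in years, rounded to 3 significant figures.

305 yr

Box A: F(A→B) = (1125 + 100.5) − 247.0 = 978.50 Tg N/yr.
Box B: F(B→C) = (978.50 + 728.5) − 448.5 = 1258.5 Tg N/yr.
Box C: F(C→D) = (1258.5 + 933.4) − 636.8 = 1555.1 Tg N/yr.
Box D: F(D→E) = (1555.1 + 498.2) − 729.0 = 1324.3 Tg N/yr.
Box E throughput = its input = 1324.3 Tg N/yr; τ = 404400 / 1324.3 = 305.4 yr.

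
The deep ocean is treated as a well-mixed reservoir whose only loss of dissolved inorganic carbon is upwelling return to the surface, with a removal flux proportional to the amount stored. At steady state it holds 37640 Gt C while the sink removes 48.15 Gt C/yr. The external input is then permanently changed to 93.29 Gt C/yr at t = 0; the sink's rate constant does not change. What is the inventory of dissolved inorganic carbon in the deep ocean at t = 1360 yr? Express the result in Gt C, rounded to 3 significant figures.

τ = M₀/F₀ = 37640/48.15 = 781.7 yr; rate constant k = 1/τ.
New steady state M_∞ = F₁/k = F₁·τ = 93.29 × 781.7 = 72927 Gt C.
M(t) = M_∞ + (M₀ − M_∞)·e^(−t/τ); t/τ = 1360/781.7 = 1.740, so e^(−t/τ) = 0.1756.
M(t) = 72927 − 35290 × 0.1756 = 66732 Gt C.

66700 Gt C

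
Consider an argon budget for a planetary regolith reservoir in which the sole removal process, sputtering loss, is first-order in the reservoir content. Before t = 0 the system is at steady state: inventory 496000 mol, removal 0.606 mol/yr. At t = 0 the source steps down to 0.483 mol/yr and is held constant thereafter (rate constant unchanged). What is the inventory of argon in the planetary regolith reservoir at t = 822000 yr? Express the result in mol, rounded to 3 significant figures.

432000 mol

The sink rate constant is k = F₀/M₀ = 0.606/496000 = 1.222×10^-6 yr⁻¹.
Solving dM/dt = F₁ − kM with M(0) = M₀ gives M(t) = F₁/k + (M₀ − F₁/k)·e^(−kt).
F₁/k = 0.483/1.222×10^-6 = 395330 mol; kt = 1.222×10^-6 × 822000 = 1.004, e^(−kt) = 0.3663.
M(822000) = 395330 + (496000 − 395330) × 0.3663 = 395330 + 36880 = 432200 mol.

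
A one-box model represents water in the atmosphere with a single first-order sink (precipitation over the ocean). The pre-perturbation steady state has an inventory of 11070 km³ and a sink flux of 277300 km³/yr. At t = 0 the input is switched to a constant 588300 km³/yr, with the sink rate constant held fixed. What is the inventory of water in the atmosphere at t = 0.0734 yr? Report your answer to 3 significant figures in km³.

τ = M₀/F₀ = 11070/277300 = 0.03992 yr; rate constant k = 1/τ.
New steady state M_∞ = F₁/k = F₁·τ = 588300 × 0.03992 = 23485 km³.
M(t) = M_∞ + (M₀ − M_∞)·e^(−t/τ); t/τ = 0.0734/0.03992 = 1.839, so e^(−t/τ) = 0.1590.
M(t) = 23485 − 12420 × 0.1590 = 21511 km³.

21500 km³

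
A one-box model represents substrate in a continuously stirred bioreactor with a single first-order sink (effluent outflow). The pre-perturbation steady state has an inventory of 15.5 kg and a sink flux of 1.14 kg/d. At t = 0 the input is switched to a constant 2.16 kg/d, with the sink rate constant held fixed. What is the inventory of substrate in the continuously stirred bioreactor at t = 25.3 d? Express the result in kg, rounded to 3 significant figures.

Residence time τ = M₀/F₀ = 13.60 d. The eventual steady state is M_∞ = M₀·(F₁/F₀) = 15.5 × 2.16/1.14 = 29.368 kg.
The anomaly ΔM(t) = M(t) − M_∞ decays as ΔM₀·e^(−t/τ) with ΔM₀ = 15.5 − 29.368 = −13.87 kg.
At t = 25.3 d, e^(−t/τ) = e^(−1.861) = 0.1556, so ΔM = −2.157 kg and M = 29.368 − 2.157 = 27.211 kg.

27.2 kg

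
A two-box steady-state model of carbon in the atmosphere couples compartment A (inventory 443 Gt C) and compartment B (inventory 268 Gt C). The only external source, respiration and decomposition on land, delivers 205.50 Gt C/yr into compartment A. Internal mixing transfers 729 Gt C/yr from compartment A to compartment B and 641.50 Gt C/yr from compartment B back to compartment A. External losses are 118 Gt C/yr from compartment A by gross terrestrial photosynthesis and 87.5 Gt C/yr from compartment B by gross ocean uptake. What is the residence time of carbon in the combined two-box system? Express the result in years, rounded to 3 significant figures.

3.46 yr

For the system as a whole, the A↔B exchange is internal and contributes nothing to the throughput; only the external sinks remove mass.
M_total = 443 + 268 = 711.00 Gt C.
ΣF_external_out = 118 + 87.5 = 205.50 Gt C/yr.
τ = M_total / ΣF_ext = 711.00 / 205.50 = 3.460 yr.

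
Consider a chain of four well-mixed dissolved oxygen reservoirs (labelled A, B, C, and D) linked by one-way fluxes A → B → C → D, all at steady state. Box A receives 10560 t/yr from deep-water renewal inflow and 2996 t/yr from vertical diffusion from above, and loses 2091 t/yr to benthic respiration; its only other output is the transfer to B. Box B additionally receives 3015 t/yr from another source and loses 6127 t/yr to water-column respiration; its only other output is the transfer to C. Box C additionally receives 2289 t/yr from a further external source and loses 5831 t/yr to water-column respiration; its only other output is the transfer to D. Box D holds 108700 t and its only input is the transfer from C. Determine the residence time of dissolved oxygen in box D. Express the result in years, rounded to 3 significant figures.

22.6 yr

Box A: F(A→B) = (10560 + 2996) − 2091 = 11465 t/yr.
Box B: F(B→C) = (11465 + 3015) − 6127 = 8353.0 t/yr.
Box C: F(C→D) = (8353.0 + 2289) − 5831 = 4811.0 t/yr.
Box D throughput = its input = 4811.0 t/yr; τ = 108700 / 4811.0 = 22.59 yr.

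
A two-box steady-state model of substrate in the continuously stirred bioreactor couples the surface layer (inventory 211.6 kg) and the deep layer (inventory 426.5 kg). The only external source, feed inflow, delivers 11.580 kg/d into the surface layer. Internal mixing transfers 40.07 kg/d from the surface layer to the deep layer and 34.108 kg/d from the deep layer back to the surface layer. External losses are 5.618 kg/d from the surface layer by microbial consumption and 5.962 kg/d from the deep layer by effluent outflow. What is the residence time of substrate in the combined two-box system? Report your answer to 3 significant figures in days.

Residence time in the combined system uses the total inventory and the total *external* removal — internal exchanges between the two boxes cancel.
M_total = 211.6 + 426.5 = 638.10 kg.
ΣF_external_out = 5.618 + 5.962 = 11.580 kg/d.
τ = M_total / ΣF_ext = 638.10 / 11.580 = 55.10 d.

55.1 d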